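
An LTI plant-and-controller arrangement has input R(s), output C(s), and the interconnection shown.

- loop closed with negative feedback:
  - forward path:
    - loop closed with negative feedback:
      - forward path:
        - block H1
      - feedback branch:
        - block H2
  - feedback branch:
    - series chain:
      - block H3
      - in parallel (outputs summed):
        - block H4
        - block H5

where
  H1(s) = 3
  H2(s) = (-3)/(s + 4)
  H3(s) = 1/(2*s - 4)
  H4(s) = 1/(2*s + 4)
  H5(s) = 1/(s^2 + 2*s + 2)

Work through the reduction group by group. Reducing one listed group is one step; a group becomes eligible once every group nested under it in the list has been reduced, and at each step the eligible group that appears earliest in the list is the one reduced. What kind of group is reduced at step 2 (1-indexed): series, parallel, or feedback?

Reducing step by step:

(1) close the feedback loop around H1, H2
(2) parallel reduction of H4, H5
(3) cascade H3, (H4+H5)
(4) apply the feedback formula to [H1/(1+H1*H2)], (H3*(H4+H5))
At step 2 the group reduced is parallel.

Answer: parallel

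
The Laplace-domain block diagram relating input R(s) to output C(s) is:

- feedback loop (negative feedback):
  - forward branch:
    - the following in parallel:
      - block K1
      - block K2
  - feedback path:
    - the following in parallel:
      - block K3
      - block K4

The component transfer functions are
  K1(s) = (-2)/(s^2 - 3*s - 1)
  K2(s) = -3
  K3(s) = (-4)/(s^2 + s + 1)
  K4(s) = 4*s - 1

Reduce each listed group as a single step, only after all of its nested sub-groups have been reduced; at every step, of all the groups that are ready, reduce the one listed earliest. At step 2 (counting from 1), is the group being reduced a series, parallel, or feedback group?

Reducing step by step:

1. add K1, K2 (parallel)
2. reduce the parallel group K3, K4
3. feedback reduction of (K1+K2), (K3+K4)
The group at step 2 is a parallel group.

Answer: parallel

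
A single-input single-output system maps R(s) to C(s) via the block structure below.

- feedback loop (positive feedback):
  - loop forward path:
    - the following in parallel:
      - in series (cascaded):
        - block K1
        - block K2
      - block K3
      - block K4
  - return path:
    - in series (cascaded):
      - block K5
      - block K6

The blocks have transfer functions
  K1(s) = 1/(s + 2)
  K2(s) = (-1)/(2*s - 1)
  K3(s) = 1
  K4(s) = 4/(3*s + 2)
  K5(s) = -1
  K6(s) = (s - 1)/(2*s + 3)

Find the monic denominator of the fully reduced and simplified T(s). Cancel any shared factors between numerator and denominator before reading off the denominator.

First reduce the diagram to T(s).

[1] series reduction of K1, K2 -> (-1)/(2*s^2 + 3*s - 2)
[2] sum the parallel branches (K1*K2), K3, K4 -> (6*s^3 + 21*s^2 + 9*s - 14)/(6*s^3 + 13*s^2 - 4)
[3] multiply K5, K6 (series) -> (1 - s)/(2*s + 3)
[4] apply the feedback formula to ((K1*K2)+K3+K4), (K5*K6) -> (12*s^4 + 60*s^3 + 81*s^2 - s - 42)/(18*s^4 + 59*s^3 + 27*s^2 - 31*s + 2)
Step 4 gives the fully reduced T(s), with no common factor left to cancel. The denominator's leading coefficient is 18, so divide each of its coefficients by 18 to get the monic form.

Answer: s^4 + 59*s^3/18 + 3*s^2/2 - 31*s/18 + 1/9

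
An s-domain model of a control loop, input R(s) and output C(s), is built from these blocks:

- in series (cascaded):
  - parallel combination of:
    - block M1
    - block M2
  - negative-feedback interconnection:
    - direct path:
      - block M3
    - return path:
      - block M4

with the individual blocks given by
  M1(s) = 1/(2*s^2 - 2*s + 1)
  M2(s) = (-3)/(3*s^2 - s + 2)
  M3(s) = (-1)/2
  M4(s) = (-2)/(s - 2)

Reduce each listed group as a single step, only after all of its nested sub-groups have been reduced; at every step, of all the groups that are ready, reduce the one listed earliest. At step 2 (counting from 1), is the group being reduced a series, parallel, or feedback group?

Step 1. reduce the parallel group M1, M2
Step 2. feedback reduction of M3, M4
Step 3. cascade (M1+M2), [M3/(1+M3*M4)]
Step 2: feedback.

Final answer: feedback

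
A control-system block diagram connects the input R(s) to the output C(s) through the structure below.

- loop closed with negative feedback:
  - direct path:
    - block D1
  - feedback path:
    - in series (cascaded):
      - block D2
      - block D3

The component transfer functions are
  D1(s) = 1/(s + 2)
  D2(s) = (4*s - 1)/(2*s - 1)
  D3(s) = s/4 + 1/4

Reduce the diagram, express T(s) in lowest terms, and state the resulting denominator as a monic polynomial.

The answer is s^2 + 5*s/4 - 3/4.

Reasoning:
Step 1 - multiply D2, D3 (series) gives (4*s^2 + 3*s - 1)/(8*s - 4)
Step 2 - apply the feedback formula to D1, (D2*D3) gives (8*s - 4)/(12*s^2 + 15*s - 9)
The result of step 2 is T(s) in lowest terms. Its denominator has leading coefficient 12; dividing the denominator through by 12 makes it monic.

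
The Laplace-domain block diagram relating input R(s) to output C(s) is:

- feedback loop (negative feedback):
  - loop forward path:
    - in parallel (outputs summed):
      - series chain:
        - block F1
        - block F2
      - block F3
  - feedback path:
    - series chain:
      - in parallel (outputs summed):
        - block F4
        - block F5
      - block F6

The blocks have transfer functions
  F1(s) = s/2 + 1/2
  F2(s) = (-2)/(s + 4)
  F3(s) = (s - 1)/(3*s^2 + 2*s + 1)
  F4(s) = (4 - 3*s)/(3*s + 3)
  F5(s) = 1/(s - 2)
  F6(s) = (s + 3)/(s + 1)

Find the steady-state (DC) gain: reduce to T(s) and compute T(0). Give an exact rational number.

Step 1: reduce the series chain F1, F2 gives (-s - 1)/(s + 4)
Step 2: reduce the parallel group (F1*F2), F3 gives (-3*s^3 - 4*s^2 - 5)/(3*s^3 + 14*s^2 + 9*s + 4)
Step 3: add F4, F5 (parallel) gives (-3*s^2 + 13*s - 5)/(3*s^2 - 3*s - 6)
Step 4: cascade (F4+F5), F6 gives (-3*s^3 + 4*s^2 + 34*s - 15)/(3*s^3 - 9*s - 6)
Step 5: close the feedback loop around ((F1*F2)+F3), ((F4+F5)*F6) gives (-9*s^6 - 12*s^5 + 27*s^4 + 39*s^3 + 24*s^2 + 45*s + 30)/(18*s^6 + 42*s^5 - 118*s^4 - 208*s^3 - 125*s^2 - 260*s + 51)
DC gain: substitute s = 0 into T(s) from step 5: T(0) = 30/51 = 10/17.

Final answer: 10/17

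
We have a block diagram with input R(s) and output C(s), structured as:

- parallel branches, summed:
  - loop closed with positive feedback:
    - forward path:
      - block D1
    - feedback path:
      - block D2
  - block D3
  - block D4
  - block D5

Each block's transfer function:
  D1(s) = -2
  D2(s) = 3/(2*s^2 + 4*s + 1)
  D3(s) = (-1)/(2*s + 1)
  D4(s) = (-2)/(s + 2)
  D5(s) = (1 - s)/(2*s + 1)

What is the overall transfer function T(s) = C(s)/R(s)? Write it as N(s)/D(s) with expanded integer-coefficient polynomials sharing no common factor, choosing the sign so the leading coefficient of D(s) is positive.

The answer is (-10*s^4 - 52*s^3 - 87*s^2 - 76*s - 18)/(4*s^4 + 18*s^3 + 38*s^2 + 43*s + 14).

Reasoning:
[1] collapse the loop (D1 forward, D2 return); result (-4*s^2 - 8*s - 2)/(2*s^2 + 4*s + 7)
[2] combine [D1/(1-D1*D2)], D3, D4, D5 in parallel, which is the overall transfer function T(s) = C(s)/R(s) in lowest terms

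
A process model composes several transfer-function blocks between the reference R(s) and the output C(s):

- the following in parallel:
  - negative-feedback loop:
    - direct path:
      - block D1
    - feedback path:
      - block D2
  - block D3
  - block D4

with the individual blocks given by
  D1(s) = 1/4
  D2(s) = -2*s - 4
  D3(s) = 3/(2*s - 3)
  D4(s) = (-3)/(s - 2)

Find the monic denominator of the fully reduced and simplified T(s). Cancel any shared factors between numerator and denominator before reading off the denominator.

Answer: s^3 - 7*s^2/2 + 3*s

Working:
[1] collapse the loop (D1 forward, D2 return); result (-1)/(2*s)
[2] sum the parallel branches [D1/(1+D1*D2)], D3, D4; result (-8*s^2 + 13*s - 6)/(4*s^3 - 14*s^2 + 12*s)
The result of step 2 is T(s) in lowest terms. Its denominator has leading coefficient 4; dividing the denominator through by 4 makes it monic.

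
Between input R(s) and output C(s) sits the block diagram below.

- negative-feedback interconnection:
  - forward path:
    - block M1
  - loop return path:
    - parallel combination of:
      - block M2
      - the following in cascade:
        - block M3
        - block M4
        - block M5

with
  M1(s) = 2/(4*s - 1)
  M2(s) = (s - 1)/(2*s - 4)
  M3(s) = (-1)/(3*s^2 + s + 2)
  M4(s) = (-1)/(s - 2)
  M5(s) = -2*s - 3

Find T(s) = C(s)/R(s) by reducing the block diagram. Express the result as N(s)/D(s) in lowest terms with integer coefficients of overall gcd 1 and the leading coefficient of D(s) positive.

The answer is (6*s^3 - 10*s^2 - 8)/(12*s^4 - 20*s^3 + 3*s^2 - 19*s - 4).

Reasoning:
Step 1: reduce the series chain M3, M4, M5 gives (-2*s - 3)/(3*s^3 - 5*s^2 - 4)
Step 2: sum the parallel branches M2, (M3*M4*M5) gives (3*s^3 - 2*s^2 - 3*s - 8)/(6*s^3 - 10*s^2 - 8)
Step 3: close the feedback loop around M1, (M2+(M3*M4*M5)), which is the overall transfer function T(s) = C(s)/R(s) in lowest terms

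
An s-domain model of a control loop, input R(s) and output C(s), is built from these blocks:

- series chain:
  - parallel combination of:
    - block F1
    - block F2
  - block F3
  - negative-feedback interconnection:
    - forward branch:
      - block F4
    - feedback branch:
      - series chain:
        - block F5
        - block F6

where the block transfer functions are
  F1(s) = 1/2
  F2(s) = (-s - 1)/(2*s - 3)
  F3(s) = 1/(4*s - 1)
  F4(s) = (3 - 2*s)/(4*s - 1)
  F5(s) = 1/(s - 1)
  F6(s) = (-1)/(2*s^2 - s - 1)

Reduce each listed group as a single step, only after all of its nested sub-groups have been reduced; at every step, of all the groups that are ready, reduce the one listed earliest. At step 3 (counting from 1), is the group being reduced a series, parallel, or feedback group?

[1] sum the parallel branches F1, F2
[2] combine F5, F6 in series
[3] collapse the loop (F4 forward, (F5*F6) return)
[4] combine (F1+F2), F3, [F4/(1+F4*(F5*F6))] in series
Step 3: feedback.

Final answer: feedback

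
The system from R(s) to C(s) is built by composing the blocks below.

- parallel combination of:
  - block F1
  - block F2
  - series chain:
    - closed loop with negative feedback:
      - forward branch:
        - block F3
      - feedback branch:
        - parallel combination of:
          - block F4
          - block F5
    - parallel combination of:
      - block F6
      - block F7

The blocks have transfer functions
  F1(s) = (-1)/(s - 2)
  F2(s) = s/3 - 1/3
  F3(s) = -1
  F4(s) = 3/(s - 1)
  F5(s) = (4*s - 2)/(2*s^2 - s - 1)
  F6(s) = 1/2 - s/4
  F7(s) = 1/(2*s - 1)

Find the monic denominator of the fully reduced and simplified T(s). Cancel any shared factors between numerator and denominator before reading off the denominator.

(1) sum the parallel branches F4, F5; result (10*s + 1)/(2*s^2 - s - 1)
(2) collapse the loop (F3 forward, (F4+F5) return); result (-2*s^2 + s + 1)/(2*s^2 - 11*s - 2)
(3) sum the parallel branches F6, F7; result (-2*s^2 + 5*s + 2)/(8*s - 4)
(4) series reduction of [F3/(1+F3*(F4+F5))], (F6+F7); result (4*s^4 - 12*s^3 - s^2 + 7*s + 2)/(16*s^3 - 96*s^2 + 28*s + 8)
(5) parallel reduction of F1, F2, ([F3/(1+F3*(F4+F5))]*(F6+F7)); result (28*s^5 - 204*s^4 + 369*s^3 + 47*s^2 - 88*s - 20)/(48*s^4 - 384*s^3 + 660*s^2 - 144*s - 48)
No further cancellation is possible in the step-5 result, so that is T(s). Its denominator becomes monic after dividing by the leading coefficient 48.

Answer: s^4 - 8*s^3 + 55*s^2/4 - 3*s - 1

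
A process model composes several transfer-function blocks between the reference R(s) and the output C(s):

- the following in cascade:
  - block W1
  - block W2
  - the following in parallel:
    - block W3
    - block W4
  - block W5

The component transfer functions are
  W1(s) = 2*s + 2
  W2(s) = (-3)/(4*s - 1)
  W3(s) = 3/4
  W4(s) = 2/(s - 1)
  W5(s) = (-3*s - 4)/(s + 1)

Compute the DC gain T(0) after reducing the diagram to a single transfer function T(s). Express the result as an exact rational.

[1] parallel reduction of W3, W4 = (3*s + 5)/(4*s - 4)
[2] multiply W1, W2, (W3+W4), W5 (series) = (27*s^2 + 81*s + 60)/(8*s^2 - 10*s + 2)
Evaluating the step-2 result (the overall T(s)) at s = 0 gives T(0) = 60/2 = 30.

Final answer: 30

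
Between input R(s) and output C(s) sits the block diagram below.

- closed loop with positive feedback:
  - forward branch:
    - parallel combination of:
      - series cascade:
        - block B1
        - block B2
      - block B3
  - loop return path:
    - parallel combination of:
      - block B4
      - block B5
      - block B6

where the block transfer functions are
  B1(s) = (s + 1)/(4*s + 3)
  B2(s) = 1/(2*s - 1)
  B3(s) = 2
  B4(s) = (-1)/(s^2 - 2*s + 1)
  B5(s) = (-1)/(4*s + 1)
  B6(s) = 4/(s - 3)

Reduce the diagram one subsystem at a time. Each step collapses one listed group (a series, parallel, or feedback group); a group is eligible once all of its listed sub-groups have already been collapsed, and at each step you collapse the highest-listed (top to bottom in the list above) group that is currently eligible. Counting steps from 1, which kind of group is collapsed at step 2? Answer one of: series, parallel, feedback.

Reducing step by step:

[1] multiply B1, B2 (series)
[2] sum the parallel branches (B1*B2), B3
[3] sum the parallel branches B4, B5, B6
[4] feedback reduction of ((B1*B2)+B3), (B4+B5+B6)
Step 2 collapses a parallel group.

Answer: parallel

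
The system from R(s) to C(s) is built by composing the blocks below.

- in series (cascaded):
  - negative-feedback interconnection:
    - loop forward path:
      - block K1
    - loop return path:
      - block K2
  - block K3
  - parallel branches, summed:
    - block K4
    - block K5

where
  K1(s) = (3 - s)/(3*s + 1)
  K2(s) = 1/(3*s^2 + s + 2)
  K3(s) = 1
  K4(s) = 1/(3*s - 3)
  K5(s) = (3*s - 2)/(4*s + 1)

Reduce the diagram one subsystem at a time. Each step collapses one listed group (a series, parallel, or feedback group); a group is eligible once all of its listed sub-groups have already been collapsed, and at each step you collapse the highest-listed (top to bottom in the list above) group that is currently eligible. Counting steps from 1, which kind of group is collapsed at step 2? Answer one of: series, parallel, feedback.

Step 1. collapse the loop (K1 forward, K2 return)
Step 2. parallel reduction of K4, K5
Step 3. combine [K1/(1+K1*K2)], K3, (K4+K5) in series
Step 2 collapses a parallel group.

Therefore the answer is parallel.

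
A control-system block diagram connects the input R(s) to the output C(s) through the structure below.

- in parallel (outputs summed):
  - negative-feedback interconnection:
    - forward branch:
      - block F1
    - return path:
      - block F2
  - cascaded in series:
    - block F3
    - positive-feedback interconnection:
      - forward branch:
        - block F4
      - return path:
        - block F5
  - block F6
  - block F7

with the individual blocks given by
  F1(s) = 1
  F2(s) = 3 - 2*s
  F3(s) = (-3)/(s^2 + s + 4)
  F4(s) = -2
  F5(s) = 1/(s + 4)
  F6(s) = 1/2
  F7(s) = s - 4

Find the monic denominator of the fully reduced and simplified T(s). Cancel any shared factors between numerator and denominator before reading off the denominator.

[1] collapse the loop (F1 forward, F2 return): (-1)/(2*s - 4)
[2] collapse the loop (F4 forward, F5 return): (-2*s - 8)/(s + 6)
[3] cascade F3, [F4/(1-F4*F5)]: (6*s + 24)/(s^3 + 7*s^2 + 10*s + 24)
[4] parallel reduction of [F1/(1+F1*F2)], (F3*[F4/(1-F4*F5)]), F6, F7: (2*s^5 + 3*s^4 - 44*s^3 + 41*s^2 - 110*s + 216)/(2*s^4 + 10*s^3 - 8*s^2 + 8*s - 96)
No further cancellation is possible in the step-4 result, so that is T(s). Its denominator becomes monic after dividing by the leading coefficient 2.

Hence the answer: s^4 + 5*s^3 - 4*s^2 + 4*s - 48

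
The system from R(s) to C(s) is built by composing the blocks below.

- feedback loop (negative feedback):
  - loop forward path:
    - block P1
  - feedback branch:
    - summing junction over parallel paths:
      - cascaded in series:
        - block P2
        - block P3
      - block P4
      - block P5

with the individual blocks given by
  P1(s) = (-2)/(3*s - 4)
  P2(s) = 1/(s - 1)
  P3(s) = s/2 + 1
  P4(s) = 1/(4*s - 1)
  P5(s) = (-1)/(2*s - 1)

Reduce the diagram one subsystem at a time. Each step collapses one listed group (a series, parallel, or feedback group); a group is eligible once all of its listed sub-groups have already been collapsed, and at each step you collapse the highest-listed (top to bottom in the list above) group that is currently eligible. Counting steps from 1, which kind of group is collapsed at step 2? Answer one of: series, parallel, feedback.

Step 1: combine P2, P3 in series
Step 2: sum the parallel branches (P2*P3), P4, P5
Step 3: close the feedback loop around P1, ((P2*P3)+P4+P5)
Step 2 collapses a parallel group.

Final answer: parallel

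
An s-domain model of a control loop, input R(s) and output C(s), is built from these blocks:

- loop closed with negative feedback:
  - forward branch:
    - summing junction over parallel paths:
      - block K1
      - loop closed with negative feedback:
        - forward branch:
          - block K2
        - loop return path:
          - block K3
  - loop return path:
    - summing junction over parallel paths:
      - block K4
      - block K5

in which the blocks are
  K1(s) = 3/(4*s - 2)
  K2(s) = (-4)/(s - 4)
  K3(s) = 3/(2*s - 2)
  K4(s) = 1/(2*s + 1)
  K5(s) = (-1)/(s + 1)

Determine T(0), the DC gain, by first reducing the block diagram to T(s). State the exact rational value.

First reduce the diagram to T(s).

(1) reduce the feedback loop with forward K2 and return K3 -> (4 - 4*s)/(s^2 - 5*s - 2)
(2) add K1, [K2/(1+K2*K3)] (parallel) -> (-13*s^2 + 9*s - 14)/(4*s^3 - 22*s^2 + 2*s + 4)
(3) combine K4, K5 in parallel -> (-s)/(2*s^2 + 3*s + 1)
(4) apply the feedback formula to (K1+[K2/(1+K2*K3)]), (K4+K5) -> (-26*s^4 - 21*s^3 - 14*s^2 - 33*s - 14)/(8*s^5 - 32*s^4 - 45*s^3 - 17*s^2 + 28*s + 4)
Step 4 gives the overall T(s). Then T(0) = -14/4 = -7/2.

Answer: -7/2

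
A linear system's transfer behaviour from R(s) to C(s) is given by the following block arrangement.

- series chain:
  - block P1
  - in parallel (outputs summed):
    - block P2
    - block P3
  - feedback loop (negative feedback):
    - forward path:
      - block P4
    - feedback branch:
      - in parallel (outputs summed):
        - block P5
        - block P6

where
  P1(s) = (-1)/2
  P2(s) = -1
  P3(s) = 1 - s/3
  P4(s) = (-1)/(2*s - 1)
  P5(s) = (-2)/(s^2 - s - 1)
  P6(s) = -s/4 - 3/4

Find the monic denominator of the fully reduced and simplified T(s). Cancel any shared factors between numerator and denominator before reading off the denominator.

1. add P2, P3 (parallel) gives (-s)/3
2. parallel reduction of P5, P6 gives (-s^3 - 2*s^2 + 4*s - 5)/(4*s^2 - 4*s - 4)
3. reduce the feedback loop with forward P4 and return (P5+P6) gives (-4*s^2 + 4*s + 4)/(9*s^3 - 10*s^2 - 8*s + 9)
4. multiply P1, (P2+P3), [P4/(1+P4*(P5+P6))] (series) gives (-2*s^3 + 2*s^2 + 2*s)/(27*s^3 - 30*s^2 - 24*s + 27)
The result of step 4 is T(s) in lowest terms. Its denominator has leading coefficient 27; dividing the denominator through by 27 makes it monic.

Answer: s^3 - 10*s^2/9 - 8*s/9 + 1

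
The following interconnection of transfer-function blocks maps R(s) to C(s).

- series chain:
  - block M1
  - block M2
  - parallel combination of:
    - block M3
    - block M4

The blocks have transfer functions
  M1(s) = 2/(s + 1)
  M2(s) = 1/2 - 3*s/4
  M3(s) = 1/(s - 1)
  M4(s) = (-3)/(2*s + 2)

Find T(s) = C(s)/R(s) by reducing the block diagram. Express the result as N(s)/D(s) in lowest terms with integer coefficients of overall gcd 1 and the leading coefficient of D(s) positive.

Step 1: add M3, M4 (parallel), giving (5 - s)/(2*s^2 - 2)
Step 2: multiply M1, M2, (M3+M4) (series), giving the overall T(s)

Therefore the answer is (3*s^2 - 17*s + 10)/(4*s^3 + 4*s^2 - 4*s - 4).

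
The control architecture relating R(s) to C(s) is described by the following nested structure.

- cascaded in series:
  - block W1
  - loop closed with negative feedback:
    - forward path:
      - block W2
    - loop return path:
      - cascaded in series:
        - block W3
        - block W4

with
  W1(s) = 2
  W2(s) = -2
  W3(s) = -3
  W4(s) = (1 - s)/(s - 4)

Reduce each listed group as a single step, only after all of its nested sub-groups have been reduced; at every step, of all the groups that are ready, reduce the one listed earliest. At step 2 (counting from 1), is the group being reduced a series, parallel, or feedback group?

Answer: feedback

Working:
1. cascade W3, W4
2. feedback reduction of W2, (W3*W4)
3. multiply W1, [W2/(1+W2*(W3*W4))] (series)
Step 2: feedback.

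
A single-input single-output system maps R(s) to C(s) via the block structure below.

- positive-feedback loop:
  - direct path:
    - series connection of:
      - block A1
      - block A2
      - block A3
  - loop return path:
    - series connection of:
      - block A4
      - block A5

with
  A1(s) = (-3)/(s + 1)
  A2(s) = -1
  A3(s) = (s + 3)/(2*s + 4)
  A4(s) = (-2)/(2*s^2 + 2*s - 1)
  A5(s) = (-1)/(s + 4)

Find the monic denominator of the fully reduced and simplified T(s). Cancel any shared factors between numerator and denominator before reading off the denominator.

Step 1: reduce the series chain A1, A2, A3: (3*s + 9)/(2*s^2 + 6*s + 4)
Step 2: cascade A4, A5: 2/(2*s^3 + 10*s^2 + 7*s - 4)
Step 3: collapse the loop ((A1*A2*A3) forward, (A4*A5) return): (6*s^4 + 48*s^3 + 111*s^2 + 51*s - 36)/(4*s^5 + 32*s^4 + 82*s^3 + 74*s^2 - 2*s - 34)
Step 3 gives the fully reduced T(s), with no common factor left to cancel. The denominator's leading coefficient is 4, so divide each of its coefficients by 4 to get the monic form.

Final answer: s^5 + 8*s^4 + 41*s^3/2 + 37*s^2/2 - s/2 - 17/2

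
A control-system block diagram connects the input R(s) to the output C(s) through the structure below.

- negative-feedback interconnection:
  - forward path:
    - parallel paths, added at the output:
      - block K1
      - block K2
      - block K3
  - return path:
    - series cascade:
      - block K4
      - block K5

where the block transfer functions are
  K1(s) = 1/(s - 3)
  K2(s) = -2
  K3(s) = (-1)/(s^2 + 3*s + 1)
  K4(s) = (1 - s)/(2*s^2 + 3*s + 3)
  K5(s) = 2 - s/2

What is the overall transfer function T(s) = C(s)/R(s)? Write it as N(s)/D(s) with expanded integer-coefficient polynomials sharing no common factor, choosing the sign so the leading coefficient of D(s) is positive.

Step 1: combine K1, K2, K3 in parallel -> (-2*s^3 + s^2 + 18*s + 10)/(s^3 - 8*s - 3)
Step 2: reduce the series chain K4, K5 -> (s^2 - 5*s + 4)/(4*s^2 + 6*s + 6)
Step 3: apply the feedback formula to (K1+K2+K3), (K4*K5), giving the overall T(s)

Hence the answer: (-8*s^5 - 8*s^4 + 66*s^3 + 154*s^2 + 168*s + 60)/(2*s^5 + 17*s^4 - 21*s^3 - 136*s^2 - 44*s + 22)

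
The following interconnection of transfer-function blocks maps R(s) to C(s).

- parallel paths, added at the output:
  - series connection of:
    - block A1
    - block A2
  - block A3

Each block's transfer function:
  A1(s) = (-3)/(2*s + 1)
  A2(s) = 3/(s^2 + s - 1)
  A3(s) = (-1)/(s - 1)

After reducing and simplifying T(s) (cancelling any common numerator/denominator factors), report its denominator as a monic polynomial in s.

Reducing step by step:

[1] combine A1, A2 in series gives (-9)/(2*s^3 + 3*s^2 - s - 1)
[2] reduce the parallel group (A1*A2), A3 gives (-2*s^3 - 3*s^2 - 8*s + 10)/(2*s^4 + s^3 - 4*s^2 + 1)
That last expression is T(s), already simplified. Scaling its denominator by 1/2 (the reciprocal of the leading coefficient) yields the monic denominator.

Answer: s^4 + s^3/2 - 2*s^2 + 1/2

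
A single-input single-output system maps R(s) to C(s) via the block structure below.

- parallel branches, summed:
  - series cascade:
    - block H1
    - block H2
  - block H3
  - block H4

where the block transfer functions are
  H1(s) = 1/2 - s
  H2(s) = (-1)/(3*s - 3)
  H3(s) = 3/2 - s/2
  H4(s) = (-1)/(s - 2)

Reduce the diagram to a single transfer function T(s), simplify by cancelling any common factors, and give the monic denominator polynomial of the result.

Step 1: multiply H1, H2 (series), giving (2*s - 1)/(6*s - 6)
Step 2: add (H1*H2), H3, H4 (parallel), giving (-3*s^3 + 20*s^2 - 44*s + 26)/(6*s^2 - 18*s + 12)
No further cancellation is possible in the step-2 result, so that is T(s). Its denominator becomes monic after dividing by the leading coefficient 6.

Hence the answer: s^2 - 3*s + 2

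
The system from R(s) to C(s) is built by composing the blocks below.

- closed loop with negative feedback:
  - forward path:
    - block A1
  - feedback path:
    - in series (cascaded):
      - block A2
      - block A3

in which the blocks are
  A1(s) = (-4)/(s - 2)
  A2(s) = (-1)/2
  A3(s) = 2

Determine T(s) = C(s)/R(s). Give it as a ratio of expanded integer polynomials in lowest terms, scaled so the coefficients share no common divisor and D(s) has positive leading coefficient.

Step 1: combine A2, A3 in series -> -1
Step 2: close the feedback loop around A1, (A2*A3): this yields T(s), and no further normalization is needed

Therefore the answer is (-4)/(s + 2).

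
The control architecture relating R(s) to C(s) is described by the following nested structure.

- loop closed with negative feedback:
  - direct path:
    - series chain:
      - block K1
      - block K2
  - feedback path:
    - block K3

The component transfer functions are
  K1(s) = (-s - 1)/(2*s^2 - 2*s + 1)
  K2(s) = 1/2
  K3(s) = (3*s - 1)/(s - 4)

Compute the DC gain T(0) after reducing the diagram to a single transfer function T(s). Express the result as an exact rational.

Step 1: multiply K1, K2 (series), giving (-s - 1)/(4*s^2 - 4*s + 2)
Step 2: apply the feedback formula to (K1*K2), K3, giving (-s^2 + 3*s + 4)/(4*s^3 - 23*s^2 + 16*s - 7)
Step 2 gives the overall T(s). Then T(0) = 4/(-7) = -4/7.

Therefore the answer is -4/7.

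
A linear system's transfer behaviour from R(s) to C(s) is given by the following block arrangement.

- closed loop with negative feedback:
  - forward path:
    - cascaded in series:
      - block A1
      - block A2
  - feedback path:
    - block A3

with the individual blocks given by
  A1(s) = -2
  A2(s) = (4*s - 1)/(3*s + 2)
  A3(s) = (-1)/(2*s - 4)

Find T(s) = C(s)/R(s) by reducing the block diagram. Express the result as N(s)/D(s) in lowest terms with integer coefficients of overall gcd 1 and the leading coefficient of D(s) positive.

Step 1: cascade A1, A2; result (2 - 8*s)/(3*s + 2)
Step 2: collapse the loop ((A1*A2) forward, A3 return); the result is T(s) itself (integer coefficients, no common factor, positive leading denominator coefficient)

Therefore the answer is (-8*s^2 + 18*s - 4)/(3*s^2 - 5).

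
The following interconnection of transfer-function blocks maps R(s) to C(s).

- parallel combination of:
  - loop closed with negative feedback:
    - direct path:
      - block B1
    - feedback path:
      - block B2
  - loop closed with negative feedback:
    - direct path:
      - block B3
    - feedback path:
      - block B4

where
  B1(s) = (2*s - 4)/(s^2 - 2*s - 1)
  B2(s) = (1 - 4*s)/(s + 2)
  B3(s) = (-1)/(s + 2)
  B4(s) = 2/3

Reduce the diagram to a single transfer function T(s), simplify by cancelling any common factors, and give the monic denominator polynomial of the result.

The answer is s^4 - 20*s^3/3 + 7*s^2/3 + 34*s/3 - 8.

Reasoning:
1. feedback reduction of B1, B2 -> (2*s^2 - 8)/(s^3 - 8*s^2 + 13*s - 6)
2. reduce the feedback loop with forward B3 and return B4 -> (-3)/(3*s + 4)
3. parallel reduction of [B1/(1+B1*B2)], [B3/(1+B3*B4)] -> (3*s^3 + 32*s^2 - 63*s - 14)/(3*s^4 - 20*s^3 + 7*s^2 + 34*s - 24)
That last expression is T(s), already simplified. Scaling its denominator by 1/3 (the reciprocal of the leading coefficient) yields the monic denominator.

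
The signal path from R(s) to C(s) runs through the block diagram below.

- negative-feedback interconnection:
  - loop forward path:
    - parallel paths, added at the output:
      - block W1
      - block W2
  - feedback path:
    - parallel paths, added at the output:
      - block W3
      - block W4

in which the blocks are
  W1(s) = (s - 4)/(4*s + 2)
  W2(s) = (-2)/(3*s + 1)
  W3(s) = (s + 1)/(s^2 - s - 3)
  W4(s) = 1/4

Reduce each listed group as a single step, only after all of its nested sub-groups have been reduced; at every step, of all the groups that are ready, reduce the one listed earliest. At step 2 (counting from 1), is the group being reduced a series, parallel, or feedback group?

Step 1: parallel reduction of W1, W2
Step 2: reduce the parallel group W3, W4
Step 3: reduce the feedback loop with forward (W1+W2) and return (W3+W4)
So the answer for step 2 is parallel.

Therefore the answer is parallel.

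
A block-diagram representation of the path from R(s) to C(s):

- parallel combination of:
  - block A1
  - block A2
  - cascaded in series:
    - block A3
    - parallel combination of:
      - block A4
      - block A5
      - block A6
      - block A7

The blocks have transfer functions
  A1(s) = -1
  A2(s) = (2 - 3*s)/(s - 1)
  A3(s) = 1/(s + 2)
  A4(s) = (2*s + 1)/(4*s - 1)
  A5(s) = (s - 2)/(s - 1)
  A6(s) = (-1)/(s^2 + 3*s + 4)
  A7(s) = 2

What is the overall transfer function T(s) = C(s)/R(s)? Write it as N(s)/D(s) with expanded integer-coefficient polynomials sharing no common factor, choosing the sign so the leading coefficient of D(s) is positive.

The answer is (-16*s^5 - 50*s^4 - 61*s^3 + 12*s^2 + 32*s - 13)/(4*s^5 + 15*s^4 + 16*s^3 - 13*s^2 - 30*s + 8).

Reasoning:
(1) add A4, A5, A6, A7 (parallel): (14*s^4 + 22*s^3 - 5*s^2 - 66*s + 11)/(4*s^4 + 7*s^3 + 2*s^2 - 17*s + 4)
(2) series reduction of A3, (A4+A5+A6+A7): (14*s^4 + 22*s^3 - 5*s^2 - 66*s + 11)/(4*s^5 + 15*s^4 + 16*s^3 - 13*s^2 - 30*s + 8)
(3) add A1, A2, (A3*(A4+A5+A6+A7)) (parallel); the result is T(s) itself (integer coefficients, no common factor, positive leading denominator coefficient)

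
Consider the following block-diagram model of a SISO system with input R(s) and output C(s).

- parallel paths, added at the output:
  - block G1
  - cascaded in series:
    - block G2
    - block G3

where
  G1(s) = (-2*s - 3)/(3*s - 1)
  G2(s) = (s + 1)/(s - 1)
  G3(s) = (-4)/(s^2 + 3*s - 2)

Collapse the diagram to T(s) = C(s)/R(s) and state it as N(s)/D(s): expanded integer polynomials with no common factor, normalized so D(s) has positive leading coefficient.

Step 1: cascade G2, G3; result (-4*s - 4)/(s^3 + 2*s^2 - 5*s + 2)
Step 2: sum the parallel branches G1, (G2*G3); the result is T(s) itself (integer coefficients, no common factor, positive leading denominator coefficient)

Hence the answer: (-2*s^4 - 7*s^3 - 8*s^2 + 3*s - 2)/(3*s^4 + 5*s^3 - 17*s^2 + 11*s - 2)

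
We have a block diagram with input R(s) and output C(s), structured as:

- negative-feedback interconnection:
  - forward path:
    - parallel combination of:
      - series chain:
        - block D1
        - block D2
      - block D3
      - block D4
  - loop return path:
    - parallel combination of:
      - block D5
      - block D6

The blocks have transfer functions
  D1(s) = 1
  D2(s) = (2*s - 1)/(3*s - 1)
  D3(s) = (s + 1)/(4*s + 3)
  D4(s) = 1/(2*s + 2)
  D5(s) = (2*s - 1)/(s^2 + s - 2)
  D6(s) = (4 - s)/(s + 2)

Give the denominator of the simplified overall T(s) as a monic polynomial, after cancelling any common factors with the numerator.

Reducing step by step:

1. multiply D1, D2 (series), giving (2*s - 1)/(3*s - 1)
2. add (D1*D2), D3, D4 (parallel), giving (22*s^3 + 42*s^2 + 5*s - 11)/(24*s^3 + 34*s^2 + 4*s - 6)
3. add D5, D6 (parallel), giving (-s^2 + 7*s - 5)/(s^2 + s - 2)
4. feedback reduction of ((D1*D2)+D3+D4), (D5+D6), giving (22*s^5 + 64*s^4 + 3*s^3 - 90*s^2 - 21*s + 22)/(2*s^5 + 170*s^4 + 169*s^3 - 234*s^2 - 116*s + 67)
That last expression is T(s), already simplified. Scaling its denominator by 1/2 (the reciprocal of the leading coefficient) yields the monic denominator.

Answer: s^5 + 85*s^4 + 169*s^3/2 - 117*s^2 - 58*s + 67/2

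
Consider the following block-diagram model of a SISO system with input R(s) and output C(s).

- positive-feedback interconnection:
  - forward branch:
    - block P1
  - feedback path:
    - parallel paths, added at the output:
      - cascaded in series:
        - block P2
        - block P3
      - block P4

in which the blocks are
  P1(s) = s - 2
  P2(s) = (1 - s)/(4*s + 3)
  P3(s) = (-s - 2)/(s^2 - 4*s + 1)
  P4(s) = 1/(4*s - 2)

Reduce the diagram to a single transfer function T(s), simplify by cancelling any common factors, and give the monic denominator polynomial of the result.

The answer is s^4 - 33*s^3/8 - 5*s^2/4 - 15*s/8 + 1.

Reasoning:
Step 1: multiply P2, P3 (series) -> (s^2 + s - 2)/(4*s^3 - 13*s^2 - 8*s + 3)
Step 2: add (P2*P3), P4 (parallel) -> (8*s^3 - 11*s^2 - 18*s + 7)/(16*s^4 - 60*s^3 - 6*s^2 + 28*s - 6)
Step 3: apply the feedback formula to P1, ((P2*P3)+P4) -> (16*s^5 - 92*s^4 + 114*s^3 + 40*s^2 - 62*s + 12)/(8*s^4 - 33*s^3 - 10*s^2 - 15*s + 8)
No further cancellation is possible in the step-3 result, so that is T(s). Its denominator becomes monic after dividing by the leading coefficient 8.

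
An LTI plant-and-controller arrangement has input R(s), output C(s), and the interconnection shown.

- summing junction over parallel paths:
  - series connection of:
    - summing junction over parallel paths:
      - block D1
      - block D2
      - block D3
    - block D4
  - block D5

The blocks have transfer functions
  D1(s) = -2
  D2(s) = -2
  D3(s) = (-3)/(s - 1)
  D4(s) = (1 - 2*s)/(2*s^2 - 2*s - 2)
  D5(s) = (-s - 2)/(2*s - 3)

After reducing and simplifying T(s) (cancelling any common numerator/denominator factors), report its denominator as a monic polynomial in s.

(1) combine D1, D2, D3 in parallel = (1 - 4*s)/(s - 1)
(2) multiply (D1+D2+D3), D4 (series) = (8*s^2 - 6*s + 1)/(2*s^3 - 4*s^2 + 2)
(3) add ((D1+D2+D3)*D4), D5 (parallel) = (-2*s^4 + 16*s^3 - 28*s^2 + 18*s - 7)/(4*s^4 - 14*s^3 + 12*s^2 + 4*s - 6)
No further cancellation is possible in the step-3 result, so that is T(s). Its denominator becomes monic after dividing by the leading coefficient 4.

Therefore the answer is s^4 - 7*s^3/2 + 3*s^2 + s - 3/2.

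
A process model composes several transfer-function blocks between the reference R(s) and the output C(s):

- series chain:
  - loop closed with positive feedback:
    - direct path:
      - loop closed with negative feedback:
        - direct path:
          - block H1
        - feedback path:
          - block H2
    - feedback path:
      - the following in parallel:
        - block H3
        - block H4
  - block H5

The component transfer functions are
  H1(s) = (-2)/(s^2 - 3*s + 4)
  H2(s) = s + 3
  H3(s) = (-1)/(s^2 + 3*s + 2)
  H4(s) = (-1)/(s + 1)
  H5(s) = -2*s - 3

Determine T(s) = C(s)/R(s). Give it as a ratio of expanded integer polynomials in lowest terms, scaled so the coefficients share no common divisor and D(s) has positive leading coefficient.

Step 1. collapse the loop (H1 forward, H2 return) gives (-2)/(s^2 - 5*s - 2)
Step 2. add H3, H4 (parallel) gives (-s - 3)/(s^2 + 3*s + 2)
Step 3. apply the feedback formula to [H1/(1+H1*H2)], (H3+H4) gives (-2*s^2 - 6*s - 4)/(s^4 - 2*s^3 - 15*s^2 - 18*s - 10)
Step 4. reduce the series chain [[H1/(1+H1*H2)]/(1-[H1/(1+H1*H2)]*(H3+H4))], H5, which is the overall transfer function T(s) = C(s)/R(s) in lowest terms

Answer: (4*s^3 + 18*s^2 + 26*s + 12)/(s^4 - 2*s^3 - 15*s^2 - 18*s - 10)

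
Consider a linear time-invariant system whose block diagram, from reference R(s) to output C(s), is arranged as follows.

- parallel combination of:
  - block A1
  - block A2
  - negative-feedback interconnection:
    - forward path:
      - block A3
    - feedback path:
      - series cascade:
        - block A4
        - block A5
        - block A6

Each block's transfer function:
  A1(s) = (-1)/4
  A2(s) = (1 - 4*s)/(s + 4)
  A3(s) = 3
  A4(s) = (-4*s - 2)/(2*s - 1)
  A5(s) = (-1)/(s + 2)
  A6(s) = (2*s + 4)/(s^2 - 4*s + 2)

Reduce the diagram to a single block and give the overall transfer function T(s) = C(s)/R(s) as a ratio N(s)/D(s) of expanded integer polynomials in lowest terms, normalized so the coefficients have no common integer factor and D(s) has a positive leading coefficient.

Answer: (-10*s^4 + 141*s^3 - 880*s^2 + 190*s - 96)/(8*s^4 - 4*s^3 - 16*s^2 + 552*s + 160)

Working:
1. cascade A4, A5, A6: (8*s + 4)/(2*s^3 - 9*s^2 + 8*s - 2)
2. reduce the feedback loop with forward A3 and return (A4*A5*A6): (6*s^3 - 27*s^2 + 24*s - 6)/(2*s^3 - 9*s^2 + 32*s + 10)
3. parallel reduction of A1, A2, [A3/(1+A3*(A4*A5*A6))], which is the overall transfer function T(s) = C(s)/R(s) in lowest terms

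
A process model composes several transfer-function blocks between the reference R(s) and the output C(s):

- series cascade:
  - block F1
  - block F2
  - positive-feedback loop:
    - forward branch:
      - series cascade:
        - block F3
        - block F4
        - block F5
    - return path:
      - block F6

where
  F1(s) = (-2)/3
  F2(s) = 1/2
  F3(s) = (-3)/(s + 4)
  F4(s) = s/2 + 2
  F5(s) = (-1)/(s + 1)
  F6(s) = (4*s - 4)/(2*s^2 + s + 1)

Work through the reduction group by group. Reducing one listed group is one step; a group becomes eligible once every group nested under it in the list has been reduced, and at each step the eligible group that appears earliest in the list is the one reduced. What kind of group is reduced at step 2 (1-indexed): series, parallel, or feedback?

Answer: feedback

Working:
(1) combine F3, F4, F5 in series
(2) close the feedback loop around (F3*F4*F5), F6
(3) multiply F1, F2, [(F3*F4*F5)/(1-(F3*F4*F5)*F6)] (series)
The group at step 2 is a feedback group.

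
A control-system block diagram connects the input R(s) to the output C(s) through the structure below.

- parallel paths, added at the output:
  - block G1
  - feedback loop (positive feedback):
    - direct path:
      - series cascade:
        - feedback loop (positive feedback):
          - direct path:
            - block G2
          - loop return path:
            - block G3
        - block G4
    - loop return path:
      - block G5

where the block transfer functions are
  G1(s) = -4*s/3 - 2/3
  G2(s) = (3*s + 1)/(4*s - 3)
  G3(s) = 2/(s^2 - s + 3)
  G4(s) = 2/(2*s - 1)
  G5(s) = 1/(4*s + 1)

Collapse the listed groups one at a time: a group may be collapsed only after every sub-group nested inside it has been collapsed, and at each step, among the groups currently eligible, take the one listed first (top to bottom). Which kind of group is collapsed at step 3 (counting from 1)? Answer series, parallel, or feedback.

Step 1 - apply the feedback formula to G2, G3
Step 2 - combine [G2/(1-G2*G3)], G4 in series
Step 3 - apply the feedback formula to ([G2/(1-G2*G3)]*G4), G5
Step 4 - add G1, [([G2/(1-G2*G3)]*G4)/(1-([G2/(1-G2*G3)]*G4)*G5)] (parallel)
The group at step 3 is a feedback group.

Final answer: feedback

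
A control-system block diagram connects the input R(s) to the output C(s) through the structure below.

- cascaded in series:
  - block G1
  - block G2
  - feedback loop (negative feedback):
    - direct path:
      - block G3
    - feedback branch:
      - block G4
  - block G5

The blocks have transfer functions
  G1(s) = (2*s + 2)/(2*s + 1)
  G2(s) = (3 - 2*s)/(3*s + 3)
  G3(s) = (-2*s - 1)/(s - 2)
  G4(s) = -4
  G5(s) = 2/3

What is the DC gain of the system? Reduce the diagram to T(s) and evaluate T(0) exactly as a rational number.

(1) feedback reduction of G3, G4 -> (-2*s - 1)/(9*s + 2)
(2) multiply G1, G2, [G3/(1+G3*G4)], G5 (series) -> (8*s - 12)/(81*s + 18)
DC gain: substitute s = 0 into T(s) from step 2: T(0) = -12/18 = -2/3.

Therefore the answer is -2/3.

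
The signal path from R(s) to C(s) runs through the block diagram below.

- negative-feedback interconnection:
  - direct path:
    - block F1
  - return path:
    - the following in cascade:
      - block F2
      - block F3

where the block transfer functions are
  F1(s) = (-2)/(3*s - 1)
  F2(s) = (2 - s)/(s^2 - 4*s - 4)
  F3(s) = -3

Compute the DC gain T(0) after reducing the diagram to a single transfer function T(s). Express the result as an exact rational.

1. multiply F2, F3 (series) gives (3*s - 6)/(s^2 - 4*s - 4)
2. reduce the feedback loop with forward F1 and return (F2*F3) gives (-2*s^2 + 8*s + 8)/(3*s^3 - 13*s^2 - 14*s + 16)
Step 2 gives the overall T(s). Then T(0) = 8/16 = 1/2.

Therefore the answer is 1/2.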